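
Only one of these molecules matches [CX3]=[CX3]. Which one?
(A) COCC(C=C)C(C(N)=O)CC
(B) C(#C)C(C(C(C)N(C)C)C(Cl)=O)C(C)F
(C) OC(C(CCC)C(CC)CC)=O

A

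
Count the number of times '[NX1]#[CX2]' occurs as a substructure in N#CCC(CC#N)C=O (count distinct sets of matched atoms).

[NX1]#[CX2] is the SMARTS for a nitrile: a nitrogen triple-bonded to a two-connected carbon.
The molecule carries 2 separate instances of a nitrile (-C#N) meeting every constraint; each maps to a distinct set of atoms, giving 2 matches.

2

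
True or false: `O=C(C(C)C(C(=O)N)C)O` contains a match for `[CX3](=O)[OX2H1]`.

True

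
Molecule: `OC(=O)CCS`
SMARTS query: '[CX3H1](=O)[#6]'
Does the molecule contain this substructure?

The pattern [CX3H1](=O)[#6] describes an sp2 carbon with one H, double-bonded to O and single-bonded to carbon — an aldehyde.
The closest candidate here is a carboxylic acid group (-C(=O)OH), but the carbonyl carbon has H0 and is bonded to O, not H1. No other fragment satisfies the full query, so there is no match.

No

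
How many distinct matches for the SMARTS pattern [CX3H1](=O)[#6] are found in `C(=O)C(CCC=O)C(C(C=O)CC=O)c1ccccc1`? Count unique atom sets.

[CX3H1](=O)[#6] is the SMARTS for an aldehyde: an sp2 carbon with one H, double-bonded to O and single-bonded to carbon.
The molecule carries 4 separate instances of an aldehyde (-CHO) meeting every constraint; each maps to a distinct set of atoms, giving 4 matches.

4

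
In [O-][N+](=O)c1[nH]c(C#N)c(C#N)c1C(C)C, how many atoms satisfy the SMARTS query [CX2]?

The query [CX2] means: C with X2: aliphatic carbon with exactly 2 total connections.
Check the 15 heavy atoms by environment: 1× n (aromatic, X3) → no; 4× c (aromatic, X3) → no; 3× C (X4) → no; 2× C (X2) → match; 2× N (X1) → no; 1× N (charge +1, X3) → no; 1× O (charge -1, X1) → no; 1× O (X1) → no.
That gives 2 matching atoms.

2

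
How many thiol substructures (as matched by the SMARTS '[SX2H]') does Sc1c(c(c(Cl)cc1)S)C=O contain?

2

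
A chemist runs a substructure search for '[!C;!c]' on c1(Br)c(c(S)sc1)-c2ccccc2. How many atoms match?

3

The query [!C;!c] means: neither aliphatic nor aromatic carbon — same as [!#6].
Check the 13 heavy atoms by environment: 1× s (aromatic) → match; 10× c (aromatic) → no; 1× Br → match; 1× S → match.
Summing the matching environments: 1 + 1 + 1 = 3 matching atoms.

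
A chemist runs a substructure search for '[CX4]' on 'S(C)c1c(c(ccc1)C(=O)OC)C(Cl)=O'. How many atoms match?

2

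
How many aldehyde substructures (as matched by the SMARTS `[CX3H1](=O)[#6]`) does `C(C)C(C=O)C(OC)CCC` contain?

[CX3H1](=O)[#6] is the SMARTS for an aldehyde: an sp2 carbon with one H, double-bonded to O and single-bonded to carbon.
Exactly one fragment in the molecule meets all constraints, giving 1 match.

1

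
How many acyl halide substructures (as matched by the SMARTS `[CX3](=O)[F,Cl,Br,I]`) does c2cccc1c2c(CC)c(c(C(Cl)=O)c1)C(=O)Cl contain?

2

[CX3](=O)[F,Cl,Br,I] is the SMARTS for an acyl halide: a carbonyl carbon bonded to a halogen.
The molecule carries 2 separate instances of an acyl chloride (-C(=O)Cl) meeting every constraint; each maps to a distinct set of atoms, giving 2 matches.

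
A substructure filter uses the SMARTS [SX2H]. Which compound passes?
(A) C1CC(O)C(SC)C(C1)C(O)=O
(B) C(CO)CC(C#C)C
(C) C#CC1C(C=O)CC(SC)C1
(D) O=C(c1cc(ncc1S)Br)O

D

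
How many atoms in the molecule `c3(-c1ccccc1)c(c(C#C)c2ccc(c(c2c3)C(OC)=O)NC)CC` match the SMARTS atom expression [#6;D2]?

Check the 26 heavy atoms by environment: 8× c (aromatic, D3) → no; 8× c (aromatic, D2) → match; 2× C (D2) → match; 4× C (D1) → no; 1× C (D3) → no; 1× O (D1) → no; 1× O (D2) → no; 1× N (D2) → no.
Summing the matching environments: 8 + 2 = 10 matching atoms.

10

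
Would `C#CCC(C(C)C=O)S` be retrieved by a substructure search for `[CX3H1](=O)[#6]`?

The pattern [CX3H1](=O)[#6] describes an sp2 carbon with one H, double-bonded to O and single-bonded to carbon — an aldehyde.
The molecule carries an aldehyde (-CHO), whose atoms satisfy every constraint of the query, so the pattern matches.

Yes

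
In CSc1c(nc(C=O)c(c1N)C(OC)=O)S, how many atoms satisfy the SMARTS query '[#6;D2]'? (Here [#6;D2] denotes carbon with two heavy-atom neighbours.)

The query [#6;D2] means: any carbon bonded to exactly two heavy atoms.
Check the 16 heavy atoms by environment: 1× n (aromatic, D2) → no; 5× c (aromatic, D3) → no; 1× N (D1) → no; 1× S (D1) → no; 1× C (D3) → no; 2× O (D1) → no; 1× O (D2) → no; 2× C (D1) → no; 1× C (D2) → match; 1× S (D2) → no.
That gives 1 matching atom.

1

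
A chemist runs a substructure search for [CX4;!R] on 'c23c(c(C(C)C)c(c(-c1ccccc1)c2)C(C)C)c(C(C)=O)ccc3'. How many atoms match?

7

The query [CX4;!R] means: aliphatic carbon with four total connections, not in a ring.
Check the 25 heavy atoms by environment: 16× c (aromatic, X3, in 6-ring) → no; 1× C (X3, acyclic) → no; 1× O (X1, acyclic) → no; 7× C (X4, acyclic) → match.
That gives 7 matching atoms.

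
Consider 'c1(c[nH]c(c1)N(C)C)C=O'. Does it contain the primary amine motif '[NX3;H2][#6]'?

No

The pattern [NX3;H2][#6] describes a trivalent nitrogen with two H attached to carbon — a primary amine.
The closest candidate here is a dimethylamino group (-N(CH3)2), but the nitrogen has H0, not H2. No other fragment satisfies the full query, so there is no match.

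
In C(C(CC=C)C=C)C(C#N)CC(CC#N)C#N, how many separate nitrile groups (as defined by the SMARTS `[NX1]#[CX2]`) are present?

3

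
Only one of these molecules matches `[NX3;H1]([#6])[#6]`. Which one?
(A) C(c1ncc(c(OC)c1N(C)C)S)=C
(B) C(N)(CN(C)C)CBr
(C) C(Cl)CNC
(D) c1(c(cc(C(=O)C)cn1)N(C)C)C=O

C

[NX3;H1]([#6])[#6] describes a trivalent nitrogen with one H, bonded to two carbons (a secondary amine).
(A) has a dimethylamino group (-N(CH3)2) but the nitrogen has H0, not H1.
(B) has a dimethylamino group (-N(CH3)2) but the nitrogen has H0, not H1.
(C) contains an N-methylamino group (-NHCH3), which satisfies every atom and bond constraint.
(D) has a dimethylamino group (-N(CH3)2) but the nitrogen has H0, not H1.
So the answer is (C).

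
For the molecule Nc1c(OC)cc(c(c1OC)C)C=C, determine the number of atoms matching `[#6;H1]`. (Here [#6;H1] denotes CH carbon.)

2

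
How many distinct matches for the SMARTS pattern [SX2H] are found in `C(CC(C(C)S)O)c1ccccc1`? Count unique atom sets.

[SX2H] is the SMARTS for a thiol: an aliphatic sulfur with two connections, one being H.
Exactly one fragment in the molecule meets all constraints, giving 1 match.

1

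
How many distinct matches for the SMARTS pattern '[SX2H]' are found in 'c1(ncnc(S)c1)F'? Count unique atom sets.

[SX2H] is the SMARTS for a thiol: an aliphatic sulfur with two connections, one being H.
Exactly one fragment in the molecule meets all constraints, giving 1 match.

1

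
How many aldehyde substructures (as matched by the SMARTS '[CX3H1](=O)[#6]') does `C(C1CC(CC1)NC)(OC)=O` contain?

0

[CX3H1](=O)[#6] is the SMARTS for an aldehyde: an sp2 carbon with one H, double-bonded to O and single-bonded to carbon.
The molecule has a methyl-ester group (-C(=O)OCH3), but the carbonyl carbon has H0, not H1; nothing else fits, so there are 0 matches.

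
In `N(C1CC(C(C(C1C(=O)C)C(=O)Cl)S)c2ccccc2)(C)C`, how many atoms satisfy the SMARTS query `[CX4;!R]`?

Check the 22 heavy atoms by environment: 6× C (X4, in 6-ring) → no; 1× S (X2, acyclic) → no; 6× c (aromatic, X3, in 6-ring) → no; 2× C (X3, acyclic) → no; 2× O (X1, acyclic) → no; 1× Cl (X1, acyclic) → no; 3× C (X4, acyclic) → match; 1× N (X3, acyclic) → no.
That gives 3 matching atoms.

3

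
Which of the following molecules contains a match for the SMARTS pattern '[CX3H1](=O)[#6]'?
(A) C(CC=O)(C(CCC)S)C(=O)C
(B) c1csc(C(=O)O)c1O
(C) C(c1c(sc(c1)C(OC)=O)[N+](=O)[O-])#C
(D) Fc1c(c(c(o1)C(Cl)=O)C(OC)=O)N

[CX3H1](=O)[#6] describes an sp2 carbon with one H, double-bonded to O and single-bonded to carbon (an aldehyde).
(A) contains an aldehyde (-CHO), which satisfies every atom and bond constraint.
(B) has a carboxylic acid group (-C(=O)OH) but the carbonyl carbon has H0 and is bonded to O, not H1.
(C) has a methyl-ester group (-C(=O)OCH3) but the carbonyl carbon has H0, not H1.
(D) has a methyl-ester group (-C(=O)OCH3) but the carbonyl carbon has H0, not H1.
So the answer is (A).

A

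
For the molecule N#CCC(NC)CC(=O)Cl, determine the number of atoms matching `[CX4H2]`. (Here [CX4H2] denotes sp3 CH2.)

2

The query [CX4H2] means: sp3 carbon (X4) with exactly two hydrogens.
Check the 10 heavy atoms by environment: 2× C (H2, X4) → match; 1× C (H1, X4) → no; 1× C (H0, X2) → no; 1× N (H0, X1) → no; 1× N (H1, X3) → no; 1× C (H3, X4) → no; 1× C (H0, X3) → no; 1× O (H0, X1) → no; 1× Cl (H0, X1) → no.
That gives 2 matching atoms.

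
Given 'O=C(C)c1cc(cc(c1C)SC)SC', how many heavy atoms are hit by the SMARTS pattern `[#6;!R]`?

The query [#6;!R] means: carbon not in any ring.
Check the 14 heavy atoms by environment: 6× c (aromatic, in 6-ring) → no; 2× S (acyclic) → no; 5× C (acyclic) → match; 1× O (acyclic) → no.
That gives 5 matching atoms.

5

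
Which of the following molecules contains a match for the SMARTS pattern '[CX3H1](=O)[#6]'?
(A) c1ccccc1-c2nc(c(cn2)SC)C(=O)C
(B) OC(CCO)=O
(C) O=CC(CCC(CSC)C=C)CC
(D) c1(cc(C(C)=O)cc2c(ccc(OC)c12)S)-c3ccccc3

C

[CX3H1](=O)[#6] describes an sp2 carbon with one H, double-bonded to O and single-bonded to carbon (an aldehyde).
(A) has an acetyl/ketone group (-C(=O)CH3) but the carbonyl carbon has H0 (two carbon neighbours), not H1.
(B) has a carboxylic acid group (-C(=O)OH) but the carbonyl carbon has H0 and is bonded to O, not H1.
(C) contains an aldehyde (-CHO), which satisfies every atom and bond constraint.
(D) has an acetyl/ketone group (-C(=O)CH3) but the carbonyl carbon has H0 (two carbon neighbours), not H1.
So the answer is (C).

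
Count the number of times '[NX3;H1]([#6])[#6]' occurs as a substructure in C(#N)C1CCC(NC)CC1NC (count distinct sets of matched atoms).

[NX3;H1]([#6])[#6] is the SMARTS for a secondary amine: a trivalent nitrogen with one H, bonded to two carbons.
The molecule carries 2 separate instances of an N-methylamino group (-NHCH3) meeting every constraint; each maps to a distinct set of atoms, giving 2 matches.

2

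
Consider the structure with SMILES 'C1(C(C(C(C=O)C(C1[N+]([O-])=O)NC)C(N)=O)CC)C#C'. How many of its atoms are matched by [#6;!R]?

7

The query [#6;!R] means: carbon not in any ring.
Check the 20 heavy atoms by environment: 6× C (in 6-ring) → no; 7× C (acyclic) → match; 3× O (acyclic) → no; 2× N (acyclic) → no; 1× N (charge +1, acyclic) → no; 1× O (charge -1, acyclic) → no.
That gives 7 matching atoms.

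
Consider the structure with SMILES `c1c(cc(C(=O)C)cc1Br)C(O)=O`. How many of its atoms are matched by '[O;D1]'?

3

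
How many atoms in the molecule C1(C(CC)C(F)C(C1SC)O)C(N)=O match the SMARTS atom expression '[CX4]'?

The query [CX4] means: C with X4: aliphatic carbon with exactly 4 total connections (bonds + H).
Check the 14 heavy atoms by environment: 8× C (X4) → match; 1× F (X1) → no; 1× S (X2) → no; 1× O (X2) → no; 1× C (X3) → no; 1× O (X1) → no; 1× N (X3) → no.
That gives 8 matching atoms.

8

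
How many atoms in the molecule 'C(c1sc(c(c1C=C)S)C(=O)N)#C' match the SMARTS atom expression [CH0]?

2

Check the 13 heavy atoms by environment: 1× s (aromatic, H0) → no; 4× c (aromatic, H0) → no; 2× C (H1) → no; 1× C (H2) → no; 1× S (H1) → no; 2× C (H0) → match; 1× O (H0) → no; 1× N (H2) → no.
That gives 2 matching atoms.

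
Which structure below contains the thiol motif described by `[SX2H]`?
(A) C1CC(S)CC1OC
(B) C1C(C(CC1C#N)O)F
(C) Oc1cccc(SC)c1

[SX2H] describes an aliphatic sulfur with two connections, one being H (a thiol).
(A) contains a thiol (-SH), which satisfies every atom and bond constraint.
(B) has a hydroxyl group (-OH) but it is an -OH, not an -SH.
(C) has a hydroxyl group (-OH) but it is an -OH, not an -SH.
So the answer is (A).

A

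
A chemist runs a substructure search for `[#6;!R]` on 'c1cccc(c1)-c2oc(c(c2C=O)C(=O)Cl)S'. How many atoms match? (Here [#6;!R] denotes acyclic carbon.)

The query [#6;!R] means: carbon not in any ring.
Check the 17 heavy atoms by environment: 1× o (aromatic, in 5-ring) → no; 4× c (aromatic, in 5-ring) → no; 2× C (acyclic) → match; 2× O (acyclic) → no; 1× Cl (acyclic) → no; 6× c (aromatic, in 6-ring) → no; 1× S (acyclic) → no.
That gives 2 matching atoms.

2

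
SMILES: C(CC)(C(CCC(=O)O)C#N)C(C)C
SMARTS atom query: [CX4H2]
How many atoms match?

Check the 14 heavy atoms by environment: 3× C (H3, X4) → no; 3× C (H2, X4) → match; 3× C (H1, X4) → no; 1× C (H0, X2) → no; 1× N (H0, X1) → no; 1× C (H0, X3) → no; 1× O (H0, X1) → no; 1× O (H1, X2) → no.
That gives 3 matching atoms.

3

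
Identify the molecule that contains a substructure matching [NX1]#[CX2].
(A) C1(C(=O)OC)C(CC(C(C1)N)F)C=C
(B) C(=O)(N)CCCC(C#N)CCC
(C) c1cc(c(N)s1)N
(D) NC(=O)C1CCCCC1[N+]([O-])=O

B

[NX1]#[CX2] describes a nitrogen triple-bonded to a two-connected carbon (a nitrile).
(A) has a primary amino group (-NH2) but the nitrogen is NX3 (three connections), not NX1 triple-bonded.
(B) contains a nitrile (-C#N), which satisfies every atom and bond constraint.
(C) has a primary amino group (-NH2) but the nitrogen is NX3 (three connections), not NX1 triple-bonded.
(D) has a primary amide (-C(=O)NH2) but the nitrogen is NX3, not NX1.
So the answer is (B).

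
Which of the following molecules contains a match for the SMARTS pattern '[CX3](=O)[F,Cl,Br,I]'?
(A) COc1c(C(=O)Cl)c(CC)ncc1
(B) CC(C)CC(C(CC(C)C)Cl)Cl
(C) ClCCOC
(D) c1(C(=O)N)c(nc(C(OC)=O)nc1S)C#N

A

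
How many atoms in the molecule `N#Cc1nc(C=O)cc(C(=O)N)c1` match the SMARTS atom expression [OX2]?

0

Check the 13 heavy atoms by environment: 1× n (aromatic, X2) → no; 5× c (aromatic, X3) → no; 2× C (X3) → no; 2× O (X1) → no; 1× N (X3) → no; 1× C (X2) → no; 1× N (X1) → no.
No environment satisfies the query, so 0 matching atoms.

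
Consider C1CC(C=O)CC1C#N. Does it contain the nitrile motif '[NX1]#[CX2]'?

The pattern [NX1]#[CX2] describes a nitrogen triple-bonded to a two-connected carbon — a nitrile.
The molecule carries a nitrile (-C#N), whose atoms satisfy every constraint of the query, so the pattern matches.

Yes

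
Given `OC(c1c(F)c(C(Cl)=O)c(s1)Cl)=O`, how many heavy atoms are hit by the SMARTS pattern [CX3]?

The query [CX3] means: C with X3: aliphatic carbon with exactly 3 total connections.
Check the 13 heavy atoms by environment: 1× s (aromatic, X2) → no; 4× c (aromatic, X3) → no; 2× Cl (X1) → no; 1× F (X1) → no; 2× C (X3) → match; 2× O (X1) → no; 1× O (X2) → no.
That gives 2 matching atoms.

2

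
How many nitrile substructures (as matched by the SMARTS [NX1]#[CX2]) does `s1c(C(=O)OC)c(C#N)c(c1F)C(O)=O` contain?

[NX1]#[CX2] is the SMARTS for a nitrile: a nitrogen triple-bonded to a two-connected carbon.
Exactly one fragment in the molecule meets all constraints, giving 1 match.

1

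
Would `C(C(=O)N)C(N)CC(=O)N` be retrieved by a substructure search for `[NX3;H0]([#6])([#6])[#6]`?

The pattern [NX3;H0]([#6])([#6])[#6] describes a trivalent nitrogen with no H, bonded to three carbons — a tertiary amine.
The closest candidate here is a primary amino group (-NH2), but the nitrogen has H2, not H0 with three carbons. No other fragment satisfies the full query, so there is no match.

No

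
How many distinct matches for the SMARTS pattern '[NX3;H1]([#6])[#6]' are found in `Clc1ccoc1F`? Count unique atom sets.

0

[NX3;H1]([#6])[#6] is the SMARTS for a secondary amine: a trivalent nitrogen with one H, bonded to two carbons.
No fragment in the molecule satisfies every constraint, giving 0 matches.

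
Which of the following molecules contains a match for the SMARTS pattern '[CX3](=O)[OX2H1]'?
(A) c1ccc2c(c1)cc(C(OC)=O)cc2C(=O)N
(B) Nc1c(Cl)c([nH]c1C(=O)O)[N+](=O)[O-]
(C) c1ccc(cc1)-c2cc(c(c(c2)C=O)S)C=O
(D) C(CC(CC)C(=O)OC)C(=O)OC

B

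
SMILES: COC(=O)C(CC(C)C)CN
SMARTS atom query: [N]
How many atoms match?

1

The query [N] means: uppercase N matches aliphatic (non-aromatic) nitrogen only.
Check the 11 heavy atoms by environment: 8× C → no; 2× O → no; 1× N → match.
That gives 1 matching atom.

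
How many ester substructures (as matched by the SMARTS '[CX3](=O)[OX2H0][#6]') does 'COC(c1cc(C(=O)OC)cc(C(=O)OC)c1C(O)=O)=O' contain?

3

[CX3](=O)[OX2H0][#6] is the SMARTS for an ester: a carbonyl carbon bonded to an oxygen that is itself bonded to carbon (no H on that O).
The molecule carries 3 separate instances of a methyl-ester group (-C(=O)OCH3) meeting every constraint; each maps to a distinct set of atoms, giving 3 matches.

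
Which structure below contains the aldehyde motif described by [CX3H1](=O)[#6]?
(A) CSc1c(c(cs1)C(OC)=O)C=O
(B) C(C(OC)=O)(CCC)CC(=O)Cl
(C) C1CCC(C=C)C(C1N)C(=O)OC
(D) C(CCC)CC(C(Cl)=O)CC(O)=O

[CX3H1](=O)[#6] describes an sp2 carbon with one H, double-bonded to O and single-bonded to carbon (an aldehyde).
(A) contains an aldehyde (-CHO), which satisfies every atom and bond constraint.
(B) has a methyl-ester group (-C(=O)OCH3) but the carbonyl carbon has H0, not H1.
(C) has a methyl-ester group (-C(=O)OCH3) but the carbonyl carbon has H0, not H1.
(D) has a carboxylic acid group (-C(=O)OH) but the carbonyl carbon has H0 and is bonded to O, not H1.
So the answer is (A).

A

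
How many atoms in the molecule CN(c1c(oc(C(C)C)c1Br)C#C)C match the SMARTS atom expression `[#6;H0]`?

5

The query [#6;H0] means: any carbon with no attached hydrogen.
Check the 14 heavy atoms by environment: 1× o (aromatic, H0) → no; 4× c (aromatic, H0) → match; 2× C (H1) → no; 4× C (H3) → no; 1× N (H0) → no; 1× Br (H0) → no; 1× C (H0) → match.
Summing the matching environments: 4 + 1 = 5 matching atoms.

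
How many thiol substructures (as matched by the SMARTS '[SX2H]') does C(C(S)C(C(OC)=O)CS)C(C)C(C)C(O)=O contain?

2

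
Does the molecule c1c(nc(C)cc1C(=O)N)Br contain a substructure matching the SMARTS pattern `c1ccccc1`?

No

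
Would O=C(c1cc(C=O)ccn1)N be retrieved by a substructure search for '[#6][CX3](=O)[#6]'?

No

The pattern [#6][CX3](=O)[#6] describes a carbonyl carbon (no H) flanked by two carbons — a ketone.
The closest candidate here is an aldehyde (-CHO), but the carbonyl carbon has H1, so it is not flanked by two carbons. No other fragment satisfies the full query, so there is no match.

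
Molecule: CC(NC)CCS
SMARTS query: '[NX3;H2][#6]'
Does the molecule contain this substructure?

The pattern [NX3;H2][#6] describes a trivalent nitrogen with two H attached to carbon — a primary amine.
The closest candidate here is an N-methylamino group (-NHCH3), but the nitrogen bears two carbons and only one H (H1), not H2. No other fragment satisfies the full query, so there is no match.

No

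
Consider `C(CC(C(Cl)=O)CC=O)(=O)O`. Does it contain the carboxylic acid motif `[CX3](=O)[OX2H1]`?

Yes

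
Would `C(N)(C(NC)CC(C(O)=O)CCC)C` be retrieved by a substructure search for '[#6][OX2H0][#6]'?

No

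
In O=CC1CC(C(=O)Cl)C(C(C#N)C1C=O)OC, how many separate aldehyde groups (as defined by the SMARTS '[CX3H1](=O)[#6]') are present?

2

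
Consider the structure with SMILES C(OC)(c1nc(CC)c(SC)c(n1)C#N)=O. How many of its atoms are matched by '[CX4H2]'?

1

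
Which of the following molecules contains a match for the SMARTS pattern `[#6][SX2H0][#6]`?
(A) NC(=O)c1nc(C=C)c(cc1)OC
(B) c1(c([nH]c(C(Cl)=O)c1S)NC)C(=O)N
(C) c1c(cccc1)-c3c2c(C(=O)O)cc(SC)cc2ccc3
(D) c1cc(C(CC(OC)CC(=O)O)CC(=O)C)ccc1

C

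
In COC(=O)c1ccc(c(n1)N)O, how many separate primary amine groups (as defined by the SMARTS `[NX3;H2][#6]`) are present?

[NX3;H2][#6] is the SMARTS for a primary amine: a trivalent nitrogen with two H attached to carbon.
Exactly one fragment in the molecule meets all constraints, giving 1 match.

1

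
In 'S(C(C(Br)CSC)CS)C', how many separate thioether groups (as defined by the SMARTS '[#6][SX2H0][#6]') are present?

2

[#6][SX2H0][#6] is the SMARTS for a thioether: an aliphatic sulfur bridging two carbons with no H on the sulfur.
The molecule carries 2 separate instances of a methylthio ether (-SCH3) meeting every constraint; each maps to a distinct set of atoms, giving 2 matches.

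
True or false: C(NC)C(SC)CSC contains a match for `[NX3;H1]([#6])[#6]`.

The pattern [NX3;H1]([#6])[#6] describes a trivalent nitrogen with one H, bonded to two carbons — a secondary amine.
The molecule carries an N-methylamino group (-NHCH3), whose atoms satisfy every constraint of the query, so the pattern matches.

True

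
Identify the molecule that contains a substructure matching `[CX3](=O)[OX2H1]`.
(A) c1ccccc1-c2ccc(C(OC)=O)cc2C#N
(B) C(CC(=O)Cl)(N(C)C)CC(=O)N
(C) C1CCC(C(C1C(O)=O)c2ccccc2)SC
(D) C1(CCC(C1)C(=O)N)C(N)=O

[CX3](=O)[OX2H1] describes an sp2 carbon double-bonded to O and single-bonded to an -OH oxygen (a carboxylic acid).
(A) has a methyl-ester group (-C(=O)OCH3) but the singly-bonded O has no H (OX2H0, not OX2H1).
(B) has an acyl chloride (-C(=O)Cl) but the carbonyl is bonded to Cl, not to an -OH oxygen.
(C) contains a carboxylic acid group (-C(=O)OH), which satisfies every atom and bond constraint.
(D) has a primary amide (-C(=O)NH2) but the carbonyl is bonded to N, not to an -OH oxygen.
So the answer is (C).

C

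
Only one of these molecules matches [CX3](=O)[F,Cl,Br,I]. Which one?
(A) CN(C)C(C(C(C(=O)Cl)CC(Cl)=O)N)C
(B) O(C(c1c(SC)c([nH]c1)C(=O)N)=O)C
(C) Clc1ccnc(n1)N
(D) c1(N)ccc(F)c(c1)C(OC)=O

A

[CX3](=O)[F,Cl,Br,I] describes a carbonyl carbon bonded to a halogen (an acyl halide).
(A) contains an acyl chloride (-C(=O)Cl), which satisfies every atom and bond constraint.
(B) has a methyl-ester group (-C(=O)OCH3) but the carbonyl is bonded to -O-C, not to a halogen.
(C) has a chloro substituent but the Cl is not on a carbonyl carbon.
(D) has a methyl-ester group (-C(=O)OCH3) but the carbonyl is bonded to -O-C, not to a halogen.
So the answer is (A).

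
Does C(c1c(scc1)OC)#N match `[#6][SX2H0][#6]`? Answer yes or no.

No

The pattern [#6][SX2H0][#6] describes an aliphatic sulfur bridging two carbons with no H on the sulfur — a thioether.
The closest candidate here is a methoxy ether (-OCH3), but the bridging atom is O, not S. No other fragment satisfies the full query, so there is no match.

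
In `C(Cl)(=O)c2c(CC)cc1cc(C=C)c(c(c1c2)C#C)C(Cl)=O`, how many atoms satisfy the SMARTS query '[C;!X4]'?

The query [C;!X4] means: aliphatic carbon that does not have four total connections.
Check the 22 heavy atoms by environment: 10× c (aromatic, X3) → no; 4× C (X3) → match; 2× O (X1) → no; 2× Cl (X1) → no; 2× C (X2) → match; 2× C (X4) → no.
Summing the matching environments: 4 + 2 = 6 matching atoms.

6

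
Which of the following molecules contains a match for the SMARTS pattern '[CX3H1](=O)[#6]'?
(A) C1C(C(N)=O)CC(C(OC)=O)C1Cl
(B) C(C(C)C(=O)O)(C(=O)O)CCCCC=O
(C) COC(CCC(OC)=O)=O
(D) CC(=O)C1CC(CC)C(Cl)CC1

B

[CX3H1](=O)[#6] describes an sp2 carbon with one H, double-bonded to O and single-bonded to carbon (an aldehyde).
(A) has a methyl-ester group (-C(=O)OCH3) but the carbonyl carbon has H0, not H1.
(B) contains an aldehyde (-CHO), which satisfies every atom and bond constraint.
(C) has a methyl-ester group (-C(=O)OCH3) but the carbonyl carbon has H0, not H1.
(D) has an acetyl/ketone group (-C(=O)CH3) but the carbonyl carbon has H0 (two carbon neighbours), not H1.
So the answer is (B).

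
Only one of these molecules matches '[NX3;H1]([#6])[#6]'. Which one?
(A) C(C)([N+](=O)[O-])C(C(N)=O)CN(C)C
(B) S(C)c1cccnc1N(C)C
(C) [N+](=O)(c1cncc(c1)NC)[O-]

C

[NX3;H1]([#6])[#6] describes a trivalent nitrogen with one H, bonded to two carbons (a secondary amine).
(A) has a primary amide (-C(=O)NH2) but the -C(=O)NH2 nitrogen has H2, not H1.
(B) has a dimethylamino group (-N(CH3)2) but the nitrogen has H0, not H1.
(C) contains an N-methylamino group (-NHCH3), which satisfies every atom and bond constraint.
So the answer is (C).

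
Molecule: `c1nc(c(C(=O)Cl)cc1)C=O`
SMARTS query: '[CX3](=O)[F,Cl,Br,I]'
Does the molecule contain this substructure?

The pattern [CX3](=O)[F,Cl,Br,I] describes a carbonyl carbon bonded to a halogen — an acyl halide.
The molecule carries an acyl chloride (-C(=O)Cl), whose atoms satisfy every constraint of the query, so the pattern matches.

Yes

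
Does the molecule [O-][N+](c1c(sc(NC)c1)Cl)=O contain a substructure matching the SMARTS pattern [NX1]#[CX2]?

The pattern [NX1]#[CX2] describes a nitrogen triple-bonded to a two-connected carbon — a nitrile.
The closest candidate here is a nitro group (-[N+](=O)[O-]), but there is no C#N triple bond. No other fragment satisfies the full query, so there is no match.

No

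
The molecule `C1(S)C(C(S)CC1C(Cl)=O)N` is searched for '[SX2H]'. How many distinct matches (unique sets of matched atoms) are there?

[SX2H] is the SMARTS for a thiol: an aliphatic sulfur with two connections, one being H.
The molecule carries 2 separate instances of a thiol (-SH) meeting every constraint; each maps to a distinct set of atoms, giving 2 matches.

2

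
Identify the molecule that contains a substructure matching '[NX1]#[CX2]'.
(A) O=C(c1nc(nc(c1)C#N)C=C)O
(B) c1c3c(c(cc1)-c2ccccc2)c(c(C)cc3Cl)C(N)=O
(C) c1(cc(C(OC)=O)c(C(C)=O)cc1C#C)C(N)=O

A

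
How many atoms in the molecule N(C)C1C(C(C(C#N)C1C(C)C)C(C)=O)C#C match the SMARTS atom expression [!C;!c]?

The query [!C;!c] means: neither aliphatic nor aromatic carbon — same as [!#6].
Check the 17 heavy atoms by environment: 14× C → no; 2× N → match; 1× O → match.
Summing the matching environments: 2 + 1 = 3 matching atoms.

3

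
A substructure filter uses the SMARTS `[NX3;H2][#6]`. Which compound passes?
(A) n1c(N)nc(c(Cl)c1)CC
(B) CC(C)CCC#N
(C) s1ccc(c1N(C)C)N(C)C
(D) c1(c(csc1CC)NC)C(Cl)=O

A

[NX3;H2][#6] describes a trivalent nitrogen with two H attached to carbon (a primary amine).
(A) contains a primary amino group (-NH2), which satisfies every atom and bond constraint.
(B) has a nitrile (-C#N) but the nitrogen is NX1 (triple-bonded), not NX3 with two H.
(C) has a dimethylamino group (-N(CH3)2) but the nitrogen has H0, not H2.
(D) has an N-methylamino group (-NHCH3) but the nitrogen bears two carbons and only one H (H1), not H2.
So the answer is (A).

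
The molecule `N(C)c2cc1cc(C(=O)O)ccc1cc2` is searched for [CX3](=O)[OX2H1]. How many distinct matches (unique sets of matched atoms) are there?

1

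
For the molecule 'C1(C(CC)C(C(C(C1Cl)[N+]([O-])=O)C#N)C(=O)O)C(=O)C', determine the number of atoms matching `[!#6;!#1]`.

Check the 20 heavy atoms by environment: 12× C → no; 4× O → match; 1× Cl → match; 1× N → match; 1× N (charge +1) → match; 1× O (charge -1) → match.
Summing the matching environments: 4 + 1 + 1 + 1 + 1 = 8 matching atoms.

8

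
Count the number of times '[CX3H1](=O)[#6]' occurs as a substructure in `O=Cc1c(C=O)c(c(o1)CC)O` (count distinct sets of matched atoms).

[CX3H1](=O)[#6] is the SMARTS for an aldehyde: an sp2 carbon with one H, double-bonded to O and single-bonded to carbon.
The molecule carries 2 separate instances of an aldehyde (-CHO) meeting every constraint; each maps to a distinct set of atoms, giving 2 matches.

2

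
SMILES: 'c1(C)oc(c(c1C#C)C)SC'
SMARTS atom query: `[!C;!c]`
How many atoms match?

2

Check the 11 heavy atoms by environment: 1× o (aromatic) → match; 4× c (aromatic) → no; 1× S → match; 5× C → no.
Summing the matching environments: 1 + 1 = 2 matching atoms.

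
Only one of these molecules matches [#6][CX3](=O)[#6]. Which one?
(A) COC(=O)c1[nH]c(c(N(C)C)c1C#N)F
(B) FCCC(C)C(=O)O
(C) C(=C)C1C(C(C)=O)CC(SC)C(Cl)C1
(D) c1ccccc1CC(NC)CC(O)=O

C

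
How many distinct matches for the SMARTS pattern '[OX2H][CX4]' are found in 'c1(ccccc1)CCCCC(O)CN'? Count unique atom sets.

1

[OX2H][CX4] is the SMARTS for an aliphatic alcohol: a hydroxyl oxygen bound to an sp3 (X4) carbon.
Exactly one fragment in the molecule meets all constraints, giving 1 match.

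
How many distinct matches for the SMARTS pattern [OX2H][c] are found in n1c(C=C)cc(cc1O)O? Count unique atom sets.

2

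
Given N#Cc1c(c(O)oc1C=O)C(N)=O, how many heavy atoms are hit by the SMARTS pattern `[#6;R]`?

4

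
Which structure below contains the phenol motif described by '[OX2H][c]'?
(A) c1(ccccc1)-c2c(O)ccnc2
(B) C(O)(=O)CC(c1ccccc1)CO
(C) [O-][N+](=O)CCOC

A

[OX2H][c] describes a hydroxyl oxygen attached to an aromatic carbon (a phenol).
(A) contains a hydroxyl group (-OH), which satisfies every atom and bond constraint.
(B) has a hydroxyl group (-OH) but the -OH is on an aliphatic carbon, not an aromatic c.
(C) has a methoxy ether (-OCH3) but the oxygen has H0, not H1.
So the answer is (A).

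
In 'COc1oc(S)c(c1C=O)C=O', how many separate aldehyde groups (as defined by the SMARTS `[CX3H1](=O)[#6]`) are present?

2

[CX3H1](=O)[#6] is the SMARTS for an aldehyde: an sp2 carbon with one H, double-bonded to O and single-bonded to carbon.
The molecule carries 2 separate instances of an aldehyde (-CHO) meeting every constraint; each maps to a distinct set of atoms, giving 2 matches.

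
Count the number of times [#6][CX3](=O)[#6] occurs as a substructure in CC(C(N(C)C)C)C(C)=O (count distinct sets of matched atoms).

[#6][CX3](=O)[#6] is the SMARTS for a ketone: a carbonyl carbon (no H) flanked by two carbons.
Exactly one fragment in the molecule meets all constraints, giving 1 match.

1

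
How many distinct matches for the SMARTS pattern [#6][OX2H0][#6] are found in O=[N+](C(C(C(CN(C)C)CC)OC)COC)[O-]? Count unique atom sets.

2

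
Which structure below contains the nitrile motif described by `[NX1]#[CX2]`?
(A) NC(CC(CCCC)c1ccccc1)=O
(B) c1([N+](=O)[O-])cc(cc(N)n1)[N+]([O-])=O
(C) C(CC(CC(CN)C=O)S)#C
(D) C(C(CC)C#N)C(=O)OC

D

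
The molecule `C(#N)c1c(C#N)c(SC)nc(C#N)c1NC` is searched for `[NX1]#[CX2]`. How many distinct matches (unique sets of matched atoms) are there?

3

[NX1]#[CX2] is the SMARTS for a nitrile: a nitrogen triple-bonded to a two-connected carbon.
The molecule carries 3 separate instances of a nitrile (-C#N) meeting every constraint; each maps to a distinct set of atoms, giving 3 matches.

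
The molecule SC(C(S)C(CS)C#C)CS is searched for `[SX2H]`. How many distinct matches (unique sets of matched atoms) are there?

4

[SX2H] is the SMARTS for a thiol: an aliphatic sulfur with two connections, one being H.
The molecule carries 4 separate instances of a thiol (-SH) meeting every constraint; each maps to a distinct set of atoms, giving 4 matches.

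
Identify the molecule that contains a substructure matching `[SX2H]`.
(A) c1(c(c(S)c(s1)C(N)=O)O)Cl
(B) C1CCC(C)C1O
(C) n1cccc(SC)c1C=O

[SX2H] describes an aliphatic sulfur with two connections, one being H (a thiol).
(A) contains a thiol (-SH), which satisfies every atom and bond constraint.
(B) has a hydroxyl group (-OH) but it is an -OH, not an -SH.
(C) has a methylthio ether (-SCH3) but the sulfur has H0 (bonded to two carbons), not H1.
So the answer is (A).

A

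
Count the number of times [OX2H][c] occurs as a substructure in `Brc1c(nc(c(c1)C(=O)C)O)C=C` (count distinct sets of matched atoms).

1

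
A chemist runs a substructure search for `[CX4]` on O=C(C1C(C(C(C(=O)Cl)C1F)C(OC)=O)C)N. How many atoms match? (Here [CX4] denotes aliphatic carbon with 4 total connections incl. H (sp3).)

The query [CX4] means: C with X4: aliphatic carbon with exactly 4 total connections (bonds + H).
Check the 17 heavy atoms by environment: 7× C (X4) → match; 1× F (X1) → no; 3× C (X3) → no; 3× O (X1) → no; 1× N (X3) → no; 1× Cl (X1) → no; 1× O (X2) → no.
That gives 7 matching atoms.

7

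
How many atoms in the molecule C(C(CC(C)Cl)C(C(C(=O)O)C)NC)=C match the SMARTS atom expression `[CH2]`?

2

Check the 15 heavy atoms by environment: 3× C (H3) → no; 5× C (H1) → no; 2× C (H2) → match; 1× Cl (H0) → no; 1× C (H0) → no; 1× O (H0) → no; 1× O (H1) → no; 1× N (H1) → no.
That gives 2 matching atoms.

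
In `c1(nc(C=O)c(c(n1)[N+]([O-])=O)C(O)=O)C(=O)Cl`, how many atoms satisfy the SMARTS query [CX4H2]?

0

The query [CX4H2] means: sp3 carbon (X4) with exactly two hydrogens.
Check the 17 heavy atoms by environment: 2× n (aromatic, H0, X2) → no; 4× c (aromatic, H0, X3) → no; 2× C (H0, X3) → no; 4× O (H0, X1) → no; 1× Cl (H0, X1) → no; 1× N (charge +1, H0, X3) → no; 1× O (charge -1, H0, X1) → no; 1× O (H1, X2) → no; 1× C (H1, X3) → no.
No environment satisfies the query, so 0 matching atoms.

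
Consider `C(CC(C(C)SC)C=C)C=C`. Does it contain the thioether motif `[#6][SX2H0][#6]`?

Yes

The pattern [#6][SX2H0][#6] describes an aliphatic sulfur bridging two carbons with no H on the sulfur — a thioether.
The molecule carries a methylthio ether (-SCH3), whose atoms satisfy every constraint of the query, so the pattern matches.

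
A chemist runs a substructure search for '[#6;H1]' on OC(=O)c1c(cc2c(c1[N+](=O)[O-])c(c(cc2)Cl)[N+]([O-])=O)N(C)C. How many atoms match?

3

The query [#6;H1] means: any carbon bearing exactly one hydrogen.
Check the 23 heavy atoms by environment: 7× c (aromatic, H0) → no; 3× c (aromatic, H1) → match; 1× Cl (H0) → no; 1× C (H0) → no; 3× O (H0) → no; 1× O (H1) → no; 2× N (charge +1, H0) → no; 2× O (charge -1, H0) → no; 1× N (H0) → no; 2× C (H3) → no.
That gives 3 matching atoms.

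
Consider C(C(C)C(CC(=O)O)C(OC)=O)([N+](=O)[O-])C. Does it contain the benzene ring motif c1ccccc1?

The pattern c1ccccc1 describes six aromatic carbons in a ring — a benzene ring.
The closest candidate here is a methyl group (-CH3), but no six-membered all-carbon aromatic ring is present. No other fragment satisfies the full query, so there is no match.

No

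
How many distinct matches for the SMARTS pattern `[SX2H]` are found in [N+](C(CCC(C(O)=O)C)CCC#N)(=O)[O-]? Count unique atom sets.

0

[SX2H] is the SMARTS for a thiol: an aliphatic sulfur with two connections, one being H.
No fragment in the molecule satisfies every constraint, giving 0 matches.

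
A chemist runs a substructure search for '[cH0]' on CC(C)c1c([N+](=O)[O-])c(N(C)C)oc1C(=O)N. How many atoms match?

4

The query [cH0] means: aromatic carbon with no attached hydrogen (substituted or ring-fusion).
Check the 17 heavy atoms by environment: 1× o (aromatic, H0) → no; 4× c (aromatic, H0) → match; 1× C (H0) → no; 2× O (H0) → no; 1× N (H2) → no; 1× N (charge +1, H0) → no; 1× O (charge -1, H0) → no; 1× N (H0) → no; 4× C (H3) → no; 1× C (H1) → no.
That gives 4 matching atoms.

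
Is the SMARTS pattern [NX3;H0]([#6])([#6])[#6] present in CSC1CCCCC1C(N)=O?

The pattern [NX3;H0]([#6])([#6])[#6] describes a trivalent nitrogen with no H, bonded to three carbons — a tertiary amine.
The closest candidate here is a primary amide (-C(=O)NH2), but the amide nitrogen has H2 and only one carbon neighbour. No other fragment satisfies the full query, so there is no match.

No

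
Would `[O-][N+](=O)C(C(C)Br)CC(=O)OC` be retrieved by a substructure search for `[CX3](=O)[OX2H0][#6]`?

Yes

The pattern [CX3](=O)[OX2H0][#6] describes a carbonyl carbon bonded to an oxygen that is itself bonded to carbon (no H on that O) — an ester.
The molecule carries a methyl-ester group (-C(=O)OCH3), whose atoms satisfy every constraint of the query, so the pattern matches.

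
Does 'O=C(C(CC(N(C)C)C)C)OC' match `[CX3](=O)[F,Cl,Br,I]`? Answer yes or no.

No

The pattern [CX3](=O)[F,Cl,Br,I] describes a carbonyl carbon bonded to a halogen — an acyl halide.
The closest candidate here is a methyl-ester group (-C(=O)OCH3), but the carbonyl is bonded to -O-C, not to a halogen. No other fragment satisfies the full query, so there is no match.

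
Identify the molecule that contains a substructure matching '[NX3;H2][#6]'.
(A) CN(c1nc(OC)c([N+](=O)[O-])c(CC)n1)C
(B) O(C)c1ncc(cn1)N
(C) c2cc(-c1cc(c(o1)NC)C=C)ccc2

[NX3;H2][#6] describes a trivalent nitrogen with two H attached to carbon (a primary amine).
(A) has a nitro group (-[N+](=O)[O-]) but the nitrogen is [N+] with no H, not NX3H2.
(B) contains a primary amino group (-NH2), which satisfies every atom and bond constraint.
(C) has an N-methylamino group (-NHCH3) but the nitrogen bears two carbons and only one H (H1), not H2.
So the answer is (B).

B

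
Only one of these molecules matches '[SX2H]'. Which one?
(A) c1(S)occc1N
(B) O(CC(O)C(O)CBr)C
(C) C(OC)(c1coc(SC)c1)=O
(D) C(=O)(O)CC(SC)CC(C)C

A

[SX2H] describes an aliphatic sulfur with two connections, one being H (a thiol).
(A) contains a thiol (-SH), which satisfies every atom and bond constraint.
(B) has a hydroxyl group (-OH) but it is an -OH, not an -SH.
(C) has a methylthio ether (-SCH3) but the sulfur has H0 (bonded to two carbons), not H1.
(D) has a methylthio ether (-SCH3) but the sulfur has H0 (bonded to two carbons), not H1.
So the answer is (A).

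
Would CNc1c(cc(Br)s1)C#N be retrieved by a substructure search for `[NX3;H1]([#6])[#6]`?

The pattern [NX3;H1]([#6])[#6] describes a trivalent nitrogen with one H, bonded to two carbons — a secondary amine.
The molecule carries an N-methylamino group (-NHCH3), whose atoms satisfy every constraint of the query, so the pattern matches.

Yes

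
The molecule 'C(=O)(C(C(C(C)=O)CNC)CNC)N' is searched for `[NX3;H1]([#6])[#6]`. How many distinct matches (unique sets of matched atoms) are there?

2

[NX3;H1]([#6])[#6] is the SMARTS for a secondary amine: a trivalent nitrogen with one H, bonded to two carbons.
The molecule carries 2 separate instances of an N-methylamino group (-NHCH3) meeting every constraint; each maps to a distinct set of atoms, giving 2 matches.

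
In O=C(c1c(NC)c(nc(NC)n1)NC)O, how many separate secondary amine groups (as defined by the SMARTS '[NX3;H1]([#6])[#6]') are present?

3

[NX3;H1]([#6])[#6] is the SMARTS for a secondary amine: a trivalent nitrogen with one H, bonded to two carbons.
The molecule carries 3 separate instances of an N-methylamino group (-NHCH3) meeting every constraint; each maps to a distinct set of atoms, giving 3 matches.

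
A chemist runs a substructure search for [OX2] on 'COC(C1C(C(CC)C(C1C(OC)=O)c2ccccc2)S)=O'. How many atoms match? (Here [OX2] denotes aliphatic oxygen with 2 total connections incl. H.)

2

The query [OX2] means: aliphatic oxygen with two total connections — ether, hydroxyl, or ester single-bond O.
Check the 22 heavy atoms by environment: 9× C (X4) → no; 6× c (aromatic, X3) → no; 2× C (X3) → no; 2× O (X1) → no; 2× O (X2) → match; 1× S (X2) → no.
That gives 2 matching atoms.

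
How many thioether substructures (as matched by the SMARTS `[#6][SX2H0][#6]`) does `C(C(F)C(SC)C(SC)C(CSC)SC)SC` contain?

5

[#6][SX2H0][#6] is the SMARTS for a thioether: an aliphatic sulfur bridging two carbons with no H on the sulfur.
The molecule carries 5 separate instances of a methylthio ether (-SCH3) meeting every constraint; each maps to a distinct set of atoms, giving 5 matches.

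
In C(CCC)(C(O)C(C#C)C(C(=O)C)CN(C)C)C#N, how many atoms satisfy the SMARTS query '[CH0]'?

Check the 19 heavy atoms by environment: 3× C (H2) → no; 5× C (H1) → no; 3× C (H0) → match; 1× O (H0) → no; 4× C (H3) → no; 1× O (H1) → no; 2× N (H0) → no.
That gives 3 matching atoms.

3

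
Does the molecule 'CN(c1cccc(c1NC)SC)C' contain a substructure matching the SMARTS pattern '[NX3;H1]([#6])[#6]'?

Yes

The pattern [NX3;H1]([#6])[#6] describes a trivalent nitrogen with one H, bonded to two carbons — a secondary amine.
The molecule carries an N-methylamino group (-NHCH3), whose atoms satisfy every constraint of the query, so the pattern matches.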